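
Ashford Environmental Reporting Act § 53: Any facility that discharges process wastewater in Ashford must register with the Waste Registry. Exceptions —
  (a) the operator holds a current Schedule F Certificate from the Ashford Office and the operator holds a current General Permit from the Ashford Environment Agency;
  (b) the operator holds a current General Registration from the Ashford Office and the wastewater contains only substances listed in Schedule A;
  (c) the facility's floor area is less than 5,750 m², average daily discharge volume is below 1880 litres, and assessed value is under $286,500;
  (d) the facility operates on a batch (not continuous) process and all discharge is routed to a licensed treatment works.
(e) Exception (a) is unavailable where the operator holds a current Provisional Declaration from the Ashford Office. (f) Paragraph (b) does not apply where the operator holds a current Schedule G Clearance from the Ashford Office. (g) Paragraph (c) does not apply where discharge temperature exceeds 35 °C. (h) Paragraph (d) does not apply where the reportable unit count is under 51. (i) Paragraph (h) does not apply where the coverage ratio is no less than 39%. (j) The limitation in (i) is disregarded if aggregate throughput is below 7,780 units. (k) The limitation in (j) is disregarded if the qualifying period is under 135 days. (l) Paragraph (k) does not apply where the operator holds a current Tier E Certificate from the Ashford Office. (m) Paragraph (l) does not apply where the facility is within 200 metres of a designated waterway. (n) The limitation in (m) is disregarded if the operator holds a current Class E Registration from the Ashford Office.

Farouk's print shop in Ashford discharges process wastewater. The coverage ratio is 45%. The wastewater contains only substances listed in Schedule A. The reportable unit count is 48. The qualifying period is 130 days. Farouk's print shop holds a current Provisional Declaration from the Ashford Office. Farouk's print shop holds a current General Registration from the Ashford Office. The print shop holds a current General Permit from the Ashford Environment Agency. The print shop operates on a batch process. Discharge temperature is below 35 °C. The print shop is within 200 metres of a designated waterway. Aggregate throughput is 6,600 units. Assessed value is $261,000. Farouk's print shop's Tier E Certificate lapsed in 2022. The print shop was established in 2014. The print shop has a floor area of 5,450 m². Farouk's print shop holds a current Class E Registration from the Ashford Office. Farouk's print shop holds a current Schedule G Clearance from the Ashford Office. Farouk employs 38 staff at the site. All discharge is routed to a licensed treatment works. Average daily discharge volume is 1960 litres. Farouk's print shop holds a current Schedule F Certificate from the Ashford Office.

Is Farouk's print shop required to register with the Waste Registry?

Exception (a)'s conditions are all satisfied: a current Schedule F Certificate is held; a current General Permit is held. But applying paragraph (e): (e) is triggered — a current Provisional Declaration is held. So (a) is unavailable.
Exception (b) is satisfied on its face — a current General Registration is held; the wastewater is Schedule-A-only. But: (f) is triggered — a current Schedule G Clearance is held. So (b) is unavailable.
Exception (c) fails — average daily discharge volume is 1960 litres, not below 1880 litres.
All of (d)'s requirements are met (the facility operates on a batch process; discharge is routed to a licensed treatment works). As to paragraphs (h)–(n): (h) is triggered (the reportable unit count is 48, under the 51 limit), but yields to (i): (i) is triggered — the coverage ratio is 45%, meeting the 39% threshold. (j) operates (aggregate throughput is 6,600 units, below the 7,780 units limit), but is set aside by (k): (k) is engaged — the qualifying period is 130 days, under the 135 days limit. (l), which would lift (k), does not operate here — no current Tier E Certificate is held. So (d) applies.

No — exception (d) applies; Farouk's print shop is not required to register with the Waste Registry.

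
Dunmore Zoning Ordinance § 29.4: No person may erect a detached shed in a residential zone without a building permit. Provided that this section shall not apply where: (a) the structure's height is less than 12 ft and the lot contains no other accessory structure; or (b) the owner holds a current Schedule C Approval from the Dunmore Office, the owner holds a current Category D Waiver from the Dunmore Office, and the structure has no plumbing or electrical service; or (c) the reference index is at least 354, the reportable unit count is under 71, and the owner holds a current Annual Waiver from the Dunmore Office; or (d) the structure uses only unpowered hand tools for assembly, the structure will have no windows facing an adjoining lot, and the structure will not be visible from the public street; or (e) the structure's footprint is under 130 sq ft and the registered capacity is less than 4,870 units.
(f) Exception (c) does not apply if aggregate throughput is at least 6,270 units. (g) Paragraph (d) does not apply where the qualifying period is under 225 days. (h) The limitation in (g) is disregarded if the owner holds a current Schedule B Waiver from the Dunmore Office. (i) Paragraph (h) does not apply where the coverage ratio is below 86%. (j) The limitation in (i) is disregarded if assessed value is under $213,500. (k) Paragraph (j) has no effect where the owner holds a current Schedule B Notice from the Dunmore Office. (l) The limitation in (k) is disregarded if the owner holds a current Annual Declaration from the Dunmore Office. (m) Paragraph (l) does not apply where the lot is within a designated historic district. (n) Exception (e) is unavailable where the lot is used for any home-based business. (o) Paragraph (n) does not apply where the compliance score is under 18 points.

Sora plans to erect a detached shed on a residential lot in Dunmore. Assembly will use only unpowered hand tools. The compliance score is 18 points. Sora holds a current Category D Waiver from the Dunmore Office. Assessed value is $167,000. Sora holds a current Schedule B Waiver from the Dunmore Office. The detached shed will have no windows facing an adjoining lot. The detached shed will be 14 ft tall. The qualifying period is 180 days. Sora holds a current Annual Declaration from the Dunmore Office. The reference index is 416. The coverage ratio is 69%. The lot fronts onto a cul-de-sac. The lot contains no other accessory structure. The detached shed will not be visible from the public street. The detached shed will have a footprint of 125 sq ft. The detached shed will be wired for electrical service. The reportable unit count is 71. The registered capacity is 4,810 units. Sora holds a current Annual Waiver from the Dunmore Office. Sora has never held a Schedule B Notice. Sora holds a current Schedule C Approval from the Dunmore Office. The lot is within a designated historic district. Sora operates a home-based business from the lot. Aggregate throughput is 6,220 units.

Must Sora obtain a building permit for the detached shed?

No — exception (d) applies; Sora does not need a building permit.

Exception (a) does not apply: the structure's height is 14 ft, not less than 12 ft.
Exception (b) requires that the structure has no plumbing or electrical service; but electrical service is planned, so (b) is unavailable.
Exception (c) requires that the reportable unit count is under 71; but the reportable unit count is 71, not under 71, so (c) is unavailable.
Exception (d)'s conditions are all satisfied: assembly uses only hand tools; no windows face an adjoining lot; the structure will not be visible from the street. Considering the limiting provisions: (g) applies (the qualifying period is 180 days, under the 225 days limit), but is itself disapplied by (h): (h) operates against (g): a current Schedule B Waiver is held. (i) would limit (h) — the coverage ratio is 69%, below the 86% limit — but (j) sets (i) aside: (j) is triggered — assessed value is $167,000, under the $213,500 limit. (k) is inapplicable (the Schedule B Notice is not current), so (j) stands. (d) remains available.
Exception (e): the structure's footprint is 125 sq ft, under the 130 sq ft limit; the registered capacity is 4,810 units, less than the 4,870 units limit — every condition holds. Turning to paragraphs (n)–(o): (n) applies — a home-based business operates on the lot. (o) is not triggered (the compliance score is 18 points, not under 18 points), so (n) stands. Exception (e) does not apply.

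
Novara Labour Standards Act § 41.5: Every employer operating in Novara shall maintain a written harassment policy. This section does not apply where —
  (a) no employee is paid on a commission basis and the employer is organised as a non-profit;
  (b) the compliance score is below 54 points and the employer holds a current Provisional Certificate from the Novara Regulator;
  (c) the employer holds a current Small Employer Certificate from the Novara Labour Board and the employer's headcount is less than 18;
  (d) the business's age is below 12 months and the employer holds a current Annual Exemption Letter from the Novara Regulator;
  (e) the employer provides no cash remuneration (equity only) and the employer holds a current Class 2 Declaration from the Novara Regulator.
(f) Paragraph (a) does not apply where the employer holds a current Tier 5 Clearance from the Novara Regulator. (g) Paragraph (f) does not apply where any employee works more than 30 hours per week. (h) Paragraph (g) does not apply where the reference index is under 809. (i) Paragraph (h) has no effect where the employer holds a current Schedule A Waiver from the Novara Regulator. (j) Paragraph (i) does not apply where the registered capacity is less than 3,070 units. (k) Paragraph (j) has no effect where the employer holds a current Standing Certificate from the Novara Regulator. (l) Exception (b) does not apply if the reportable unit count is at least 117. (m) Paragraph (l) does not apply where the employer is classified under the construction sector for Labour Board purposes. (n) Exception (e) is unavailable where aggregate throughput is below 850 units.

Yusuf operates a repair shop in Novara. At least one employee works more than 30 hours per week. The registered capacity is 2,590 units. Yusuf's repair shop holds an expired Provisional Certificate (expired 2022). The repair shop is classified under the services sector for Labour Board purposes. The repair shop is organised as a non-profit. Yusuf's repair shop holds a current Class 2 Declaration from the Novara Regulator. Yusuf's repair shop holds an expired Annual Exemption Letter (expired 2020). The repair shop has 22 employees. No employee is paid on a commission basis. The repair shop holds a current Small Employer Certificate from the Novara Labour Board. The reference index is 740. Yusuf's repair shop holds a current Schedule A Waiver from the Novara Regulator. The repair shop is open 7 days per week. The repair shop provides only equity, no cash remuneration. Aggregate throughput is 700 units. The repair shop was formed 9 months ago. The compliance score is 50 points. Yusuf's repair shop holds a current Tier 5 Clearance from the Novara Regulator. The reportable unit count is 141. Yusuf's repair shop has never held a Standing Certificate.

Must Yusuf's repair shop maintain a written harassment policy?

All of (a)'s requirements are met (no employee is paid on commission; the employer is a non-profit). Turning to paragraphs (f)–(k): (f) operates against (a): a current Tier 5 Clearance is held. (g) would limit (f) — at least one employee exceeds 30 hours/week — but (h) sets (g) aside: (h) is triggered — the reference index is 740, under the 809 limit. (i) operates (a current Schedule A Waiver is held), but is set aside by (j): (j) is triggered — the registered capacity is 2,590 units, less than the 3,070 units limit. (k), which would lift (j), is inapplicable — the Standing Certificate is not current. (a) is therefore removed.
Exception (b) fails — there is no Provisional Certificate in force.
Exception (c) does not apply: the employer's headcount is 22, not less than 18.
Exception (d) fails — the Annual Exemption Letter is not current.
Exception (e)'s conditions are all satisfied: remuneration is equity-only; a current Class 2 Declaration is held. Turning to paragraph (n): (n) operates against (e): aggregate throughput is 700 units, below the 850 units limit. So (e) is unavailable.
No exception is made out. Yusuf's repair shop falls within the general rule.

Yes — Yusuf's repair shop must maintain a written harassment policy.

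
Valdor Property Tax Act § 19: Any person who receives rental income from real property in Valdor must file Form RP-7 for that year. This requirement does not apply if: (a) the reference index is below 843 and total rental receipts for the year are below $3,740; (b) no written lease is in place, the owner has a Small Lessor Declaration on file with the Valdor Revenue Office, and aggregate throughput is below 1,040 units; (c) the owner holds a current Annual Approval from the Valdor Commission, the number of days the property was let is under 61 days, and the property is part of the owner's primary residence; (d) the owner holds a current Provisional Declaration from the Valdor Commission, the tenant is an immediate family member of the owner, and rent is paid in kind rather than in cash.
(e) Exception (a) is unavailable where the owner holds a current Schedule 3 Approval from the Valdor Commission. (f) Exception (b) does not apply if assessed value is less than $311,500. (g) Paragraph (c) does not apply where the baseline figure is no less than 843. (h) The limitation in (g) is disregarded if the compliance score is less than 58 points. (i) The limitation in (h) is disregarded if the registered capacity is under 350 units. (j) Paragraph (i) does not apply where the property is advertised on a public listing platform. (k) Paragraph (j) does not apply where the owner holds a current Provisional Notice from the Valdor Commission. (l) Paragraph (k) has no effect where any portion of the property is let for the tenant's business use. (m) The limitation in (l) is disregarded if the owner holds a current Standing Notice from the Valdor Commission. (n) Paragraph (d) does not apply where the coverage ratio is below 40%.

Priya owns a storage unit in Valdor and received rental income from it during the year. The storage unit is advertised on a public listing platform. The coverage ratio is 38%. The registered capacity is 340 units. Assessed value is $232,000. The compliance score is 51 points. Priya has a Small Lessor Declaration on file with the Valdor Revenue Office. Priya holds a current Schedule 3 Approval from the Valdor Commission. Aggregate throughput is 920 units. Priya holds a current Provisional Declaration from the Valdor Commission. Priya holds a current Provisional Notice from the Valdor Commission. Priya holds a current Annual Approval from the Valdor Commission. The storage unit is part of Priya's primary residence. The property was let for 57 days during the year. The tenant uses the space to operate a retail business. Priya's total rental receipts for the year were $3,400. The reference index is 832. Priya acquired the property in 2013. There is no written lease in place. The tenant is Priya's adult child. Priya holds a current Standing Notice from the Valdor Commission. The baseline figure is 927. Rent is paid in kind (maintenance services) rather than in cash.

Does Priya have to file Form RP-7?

Yes — Priya must file Form RP-7.

Exception (a)'s conditions are all satisfied: the reference index is 832, below the 843 limit; total rental receipts for the year are $3,400, below the $3,740 limit. However, paragraph (e) must be considered: (e) is triggered — a current Schedule 3 Approval is held. Exception (a) does not apply.
Exception (b): there is no written lease; a Small Lessor Declaration is on file; aggregate throughput is 920 units, below the 1,040 units limit — every condition holds. However, paragraph (f) must be considered: (f) operates against (b): assessed value is $232,000, less than the $311,500 limit. Exception (b) does not apply.
Exception (c)'s conditions are all satisfied: a current Annual Approval is held; the number of days the property was let is 57 days, under the 61 days limit; the storage unit is part of the primary residence. However, paragraphs (g)–(m) must be considered: (g) operates against (c): the baseline figure is 927, meeting the 843 threshold. (h) is triggered (the compliance score is 51 points, less than the 58 points limit), but is set aside by (i): (i) operates against (h): the registered capacity is 340 units, under the 350 units limit. (j) would limit (i) — the property is publicly advertised — but (k) sets (j) aside: (k) applies — a current Provisional Notice is held. (l) is engaged (the space is let for business use), but is displaced by (m): (m) operates — a current Standing Notice is held. So (c) is unavailable.
Exception (d): a current Provisional Declaration is held; the tenant is an immediate family member; rent is paid in kind — every condition holds. However, paragraph (n) must be considered: (n) operates against (d): the coverage ratio is 38%, below the 40% limit. So (d) is unavailable.
None of the exceptions is available; § 19 applies in full.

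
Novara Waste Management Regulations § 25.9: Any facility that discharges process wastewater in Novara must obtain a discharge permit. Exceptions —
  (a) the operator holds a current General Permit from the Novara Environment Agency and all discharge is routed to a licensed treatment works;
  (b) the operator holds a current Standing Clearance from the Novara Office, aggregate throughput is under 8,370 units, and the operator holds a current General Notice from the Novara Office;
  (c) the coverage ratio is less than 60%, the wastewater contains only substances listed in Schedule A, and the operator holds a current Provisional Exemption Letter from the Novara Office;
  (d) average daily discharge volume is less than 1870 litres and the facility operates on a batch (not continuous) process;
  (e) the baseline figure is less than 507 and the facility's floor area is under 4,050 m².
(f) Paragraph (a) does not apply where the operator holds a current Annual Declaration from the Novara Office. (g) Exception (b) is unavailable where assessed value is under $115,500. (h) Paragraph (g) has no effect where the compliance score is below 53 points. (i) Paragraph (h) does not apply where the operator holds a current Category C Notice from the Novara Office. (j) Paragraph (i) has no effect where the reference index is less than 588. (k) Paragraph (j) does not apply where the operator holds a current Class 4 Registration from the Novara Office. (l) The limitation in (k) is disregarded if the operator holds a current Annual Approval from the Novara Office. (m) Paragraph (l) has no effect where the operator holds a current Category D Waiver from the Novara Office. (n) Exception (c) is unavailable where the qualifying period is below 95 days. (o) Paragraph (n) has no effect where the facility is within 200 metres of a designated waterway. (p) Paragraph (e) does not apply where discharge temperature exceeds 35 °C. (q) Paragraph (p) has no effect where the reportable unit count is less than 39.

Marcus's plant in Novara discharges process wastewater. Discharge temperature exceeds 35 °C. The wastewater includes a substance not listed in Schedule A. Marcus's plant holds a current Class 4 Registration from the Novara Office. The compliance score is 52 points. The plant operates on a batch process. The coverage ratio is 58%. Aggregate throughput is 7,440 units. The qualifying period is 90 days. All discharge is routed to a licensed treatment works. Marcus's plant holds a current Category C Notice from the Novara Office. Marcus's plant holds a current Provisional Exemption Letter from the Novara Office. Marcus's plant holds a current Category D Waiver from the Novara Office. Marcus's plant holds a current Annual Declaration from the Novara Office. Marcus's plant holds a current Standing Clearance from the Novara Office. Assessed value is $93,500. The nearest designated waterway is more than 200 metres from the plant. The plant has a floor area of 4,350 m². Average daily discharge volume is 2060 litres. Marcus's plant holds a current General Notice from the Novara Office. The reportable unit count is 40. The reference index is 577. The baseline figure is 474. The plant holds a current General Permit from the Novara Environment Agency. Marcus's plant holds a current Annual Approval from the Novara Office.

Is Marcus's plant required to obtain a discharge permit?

Yes — Marcus's plant must obtain a discharge permit.

All of (a)'s requirements are met (a current General Permit is held; discharge is routed to a licensed treatment works). Turning to paragraph (f): (f) is engaged — a current Annual Declaration is held. (a) is therefore removed.
Exception (b) is satisfied on its face — a current Standing Clearance is held; aggregate throughput is 7,440 units, under the 8,370 units limit; a current General Notice is held. Turning to paragraphs (g)–(m): (g) operates — assessed value is $93,500, under the $115,500 limit. (h) would limit (g) — the compliance score is 52 points, below the 53 points limit — but (i) sets (h) aside: (i) operates against (h): a current Category C Notice is held. (j) would limit (i) — the reference index is 577, less than the 588 limit — but (k) sets (j) aside: (k) operates against (j): a current Class 4 Registration is held. (l) is engaged (a current Annual Approval is held), but is itself disapplied by (m): (m) is triggered — a current Category D Waiver is held. Exception (b) does not apply.
Exception (c) does not apply: the wastewater includes a non-Schedule-A substance.
Exception (d) does not apply: average daily discharge volume is 2060 litres, not less than 1870 litres.
Exception (e) does not apply: the facility's floor area is 4,350 m², not under 4,050 m².
No exception is made out. Marcus's plant falls within the general rule.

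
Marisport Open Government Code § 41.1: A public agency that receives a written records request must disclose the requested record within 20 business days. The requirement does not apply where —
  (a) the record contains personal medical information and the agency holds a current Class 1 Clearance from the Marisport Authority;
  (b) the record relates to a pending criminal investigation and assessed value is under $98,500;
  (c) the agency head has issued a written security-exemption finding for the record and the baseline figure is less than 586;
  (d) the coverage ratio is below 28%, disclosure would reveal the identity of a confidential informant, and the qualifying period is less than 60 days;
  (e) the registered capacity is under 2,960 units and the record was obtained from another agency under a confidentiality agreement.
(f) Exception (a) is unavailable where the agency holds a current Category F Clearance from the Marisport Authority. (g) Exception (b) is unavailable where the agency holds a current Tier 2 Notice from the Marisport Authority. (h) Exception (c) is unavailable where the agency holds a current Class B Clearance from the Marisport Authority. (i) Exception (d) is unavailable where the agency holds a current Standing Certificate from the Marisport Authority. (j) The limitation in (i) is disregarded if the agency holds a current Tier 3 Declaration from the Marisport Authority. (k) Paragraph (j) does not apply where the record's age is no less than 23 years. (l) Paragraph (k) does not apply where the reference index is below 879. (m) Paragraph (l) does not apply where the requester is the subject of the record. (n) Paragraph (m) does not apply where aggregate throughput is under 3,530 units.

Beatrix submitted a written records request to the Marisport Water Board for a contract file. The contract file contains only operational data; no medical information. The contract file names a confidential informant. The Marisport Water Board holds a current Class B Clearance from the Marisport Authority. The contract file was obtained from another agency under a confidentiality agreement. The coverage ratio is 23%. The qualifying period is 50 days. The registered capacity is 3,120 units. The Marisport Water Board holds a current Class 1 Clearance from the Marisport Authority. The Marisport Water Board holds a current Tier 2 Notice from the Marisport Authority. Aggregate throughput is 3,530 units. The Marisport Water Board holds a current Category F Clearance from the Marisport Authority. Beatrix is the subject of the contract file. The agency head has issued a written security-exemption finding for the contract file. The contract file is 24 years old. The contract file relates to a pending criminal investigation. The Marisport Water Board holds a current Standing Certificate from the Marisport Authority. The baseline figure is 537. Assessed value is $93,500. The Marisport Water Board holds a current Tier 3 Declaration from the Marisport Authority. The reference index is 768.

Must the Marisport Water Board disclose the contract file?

Exception (a) requires that the record contains personal medical information; but the contract file contains only operational data, so (a) is unavailable.
Exception (b): the contract file relates to a pending investigation; assessed value is $93,500, under the $98,500 limit — every condition holds. But: (g) is engaged — a current Tier 2 Notice is held. Exception (b) does not apply.
Exception (c) is satisfied on its face — a written security-exemption finding has been issued; the baseline figure is 537, less than the 586 limit. But: (h) operates against (c): a current Class B Clearance is held. (c) is therefore removed.
All of (d)'s requirements are met (the coverage ratio is 23%, below the 28% limit; the contract file names a confidential informant; the qualifying period is 50 days, less than the 60 days limit). But: (i) is triggered — a current Standing Certificate is held. (j) is engaged (a current Tier 3 Declaration is held), but is displaced by (k): (k) operates — the record's age is 24 years, meeting the 23 years threshold. (l) is engaged (the reference index is 768, below the 879 limit), but is itself disapplied by (m): (m) is engaged — Beatrix is the subject of the contract file. (n) does not operate here (aggregate throughput is 3,530 units, not under 3,530 units), so (m) stands. So (d) is unavailable.
Exception (e) does not apply: the registered capacity is 3,120 units, not under 2,960 units.
Every exception is unavailable, so the rule governs.

Yes — the Marisport Water Board must disclose the contract file.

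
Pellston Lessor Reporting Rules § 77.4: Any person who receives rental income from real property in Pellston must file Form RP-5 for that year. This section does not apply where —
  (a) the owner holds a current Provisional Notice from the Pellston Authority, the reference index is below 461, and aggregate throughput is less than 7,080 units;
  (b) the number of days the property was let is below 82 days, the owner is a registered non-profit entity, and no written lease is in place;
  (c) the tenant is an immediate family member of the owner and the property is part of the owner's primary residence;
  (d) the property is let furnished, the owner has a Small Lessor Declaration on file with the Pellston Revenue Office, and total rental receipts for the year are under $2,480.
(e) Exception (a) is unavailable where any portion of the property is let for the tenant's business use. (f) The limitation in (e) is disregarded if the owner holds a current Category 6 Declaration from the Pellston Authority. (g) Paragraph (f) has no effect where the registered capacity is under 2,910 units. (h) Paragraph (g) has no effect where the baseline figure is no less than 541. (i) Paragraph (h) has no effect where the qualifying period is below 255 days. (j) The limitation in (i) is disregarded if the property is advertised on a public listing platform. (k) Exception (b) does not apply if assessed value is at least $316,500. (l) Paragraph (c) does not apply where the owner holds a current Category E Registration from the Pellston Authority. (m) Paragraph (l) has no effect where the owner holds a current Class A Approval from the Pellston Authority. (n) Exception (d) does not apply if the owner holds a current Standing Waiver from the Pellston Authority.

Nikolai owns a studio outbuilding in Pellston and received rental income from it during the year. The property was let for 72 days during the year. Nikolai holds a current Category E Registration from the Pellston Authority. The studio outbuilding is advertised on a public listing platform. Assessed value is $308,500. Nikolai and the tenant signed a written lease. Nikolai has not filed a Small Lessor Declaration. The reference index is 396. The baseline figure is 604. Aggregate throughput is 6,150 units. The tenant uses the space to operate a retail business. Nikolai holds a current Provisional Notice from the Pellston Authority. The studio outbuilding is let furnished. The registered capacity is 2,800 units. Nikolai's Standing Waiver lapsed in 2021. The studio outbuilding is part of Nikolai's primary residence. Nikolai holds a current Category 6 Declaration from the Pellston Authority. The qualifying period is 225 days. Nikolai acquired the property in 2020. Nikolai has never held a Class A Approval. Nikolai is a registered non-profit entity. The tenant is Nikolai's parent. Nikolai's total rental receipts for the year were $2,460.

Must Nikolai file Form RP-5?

Exception (a): a current Provisional Notice is held; the reference index is 396, below the 461 limit; aggregate throughput is 6,150 units, less than the 7,080 units limit — every condition holds. Applying paragraphs (e)–(j): (e) would limit (a) — the space is let for business use — but (f) sets (e) aside: (f) operates against (e): a current Category 6 Declaration is held. (g) operates (the registered capacity is 2,800 units, under the 2,910 units limit), but is set aside by (h): (h) operates against (g): the baseline figure is 604, meeting the 541 threshold. (i) is engaged (the qualifying period is 225 days, below the 255 days limit), but is itself disapplied by (j): (j) operates against (i): the property is publicly advertised. So (a) applies.
Exception (b) requires that no written lease is in place; but a written lease is in place, so (b) is unavailable.
All of (c)'s requirements are met (the tenant is an immediate family member; the studio outbuilding is part of the primary residence). But applying paragraphs (l)–(m): (l) operates against (c): a current Category E Registration is held. (m) is not engaged (no current Class A Approval is held), so (l) stands. So (c) is unavailable.
Exception (d) requires that the owner has a Small Lessor Declaration on file with the Pellston Revenue Office; but no Small Lessor Declaration is on file, so (d) is unavailable.

No — exception (a) applies; Nikolai is not required to file Form RP-5.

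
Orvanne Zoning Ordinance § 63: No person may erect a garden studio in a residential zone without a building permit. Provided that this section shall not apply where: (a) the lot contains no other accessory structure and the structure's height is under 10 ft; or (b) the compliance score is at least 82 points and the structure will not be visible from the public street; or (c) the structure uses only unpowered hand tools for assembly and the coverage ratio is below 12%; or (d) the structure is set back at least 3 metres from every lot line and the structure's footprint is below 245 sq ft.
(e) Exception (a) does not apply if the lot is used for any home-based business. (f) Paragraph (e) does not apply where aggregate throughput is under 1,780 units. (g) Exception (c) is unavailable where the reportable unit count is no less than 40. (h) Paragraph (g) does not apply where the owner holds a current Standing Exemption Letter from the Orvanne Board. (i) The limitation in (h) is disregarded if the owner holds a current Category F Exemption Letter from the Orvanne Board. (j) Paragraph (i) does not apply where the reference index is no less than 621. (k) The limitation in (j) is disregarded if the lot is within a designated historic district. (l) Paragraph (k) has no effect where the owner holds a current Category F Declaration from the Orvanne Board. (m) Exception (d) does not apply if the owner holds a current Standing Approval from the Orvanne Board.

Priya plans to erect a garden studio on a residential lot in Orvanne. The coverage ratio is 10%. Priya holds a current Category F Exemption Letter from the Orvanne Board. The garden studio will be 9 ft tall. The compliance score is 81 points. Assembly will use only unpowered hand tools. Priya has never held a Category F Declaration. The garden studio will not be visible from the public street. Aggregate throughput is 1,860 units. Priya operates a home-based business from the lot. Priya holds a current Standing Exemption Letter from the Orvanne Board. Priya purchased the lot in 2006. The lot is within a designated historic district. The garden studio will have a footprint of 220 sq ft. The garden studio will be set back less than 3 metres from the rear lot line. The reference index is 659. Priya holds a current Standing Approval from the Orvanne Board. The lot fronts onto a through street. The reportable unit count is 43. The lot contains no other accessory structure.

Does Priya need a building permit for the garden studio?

All of (a)'s requirements are met (the lot has no other accessory structure; the structure's height is 9 ft, under the 10 ft limit). But applying paragraphs (e)–(f): (e) operates against (a): a home-based business operates on the lot. (f), which would lift (e), is not triggered — aggregate throughput is 1,860 units, not under 1,780 units. Exception (a) does not apply.
Exception (b) fails — the compliance score is 81 points, short of 82 points.
Exception (c)'s conditions are all satisfied: assembly uses only hand tools; the coverage ratio is 10%, below the 12% limit. Turning to paragraphs (g)–(l): (g) operates — the reportable unit count is 43, meeting the 40 threshold. (h) would limit (g) — a current Standing Exemption Letter is held — but (i) sets (h) aside: (i) operates against (h): a current Category F Exemption Letter is held. (j) would limit (i) — the reference index is 659, meeting the 621 threshold — but (k) sets (j) aside: (k) is triggered — the lot is in a historic district. (l) is inapplicable (there is no Category F Declaration in force), so (k) stands. So (c) is unavailable.
Exception (d) requires that the structure is set back at least 3 metres from every lot line; but the rear setback is under 3 m, so (d) is unavailable.
None of the exceptions is available; § 63 applies in full.

Yes — Priya must obtain a building permit.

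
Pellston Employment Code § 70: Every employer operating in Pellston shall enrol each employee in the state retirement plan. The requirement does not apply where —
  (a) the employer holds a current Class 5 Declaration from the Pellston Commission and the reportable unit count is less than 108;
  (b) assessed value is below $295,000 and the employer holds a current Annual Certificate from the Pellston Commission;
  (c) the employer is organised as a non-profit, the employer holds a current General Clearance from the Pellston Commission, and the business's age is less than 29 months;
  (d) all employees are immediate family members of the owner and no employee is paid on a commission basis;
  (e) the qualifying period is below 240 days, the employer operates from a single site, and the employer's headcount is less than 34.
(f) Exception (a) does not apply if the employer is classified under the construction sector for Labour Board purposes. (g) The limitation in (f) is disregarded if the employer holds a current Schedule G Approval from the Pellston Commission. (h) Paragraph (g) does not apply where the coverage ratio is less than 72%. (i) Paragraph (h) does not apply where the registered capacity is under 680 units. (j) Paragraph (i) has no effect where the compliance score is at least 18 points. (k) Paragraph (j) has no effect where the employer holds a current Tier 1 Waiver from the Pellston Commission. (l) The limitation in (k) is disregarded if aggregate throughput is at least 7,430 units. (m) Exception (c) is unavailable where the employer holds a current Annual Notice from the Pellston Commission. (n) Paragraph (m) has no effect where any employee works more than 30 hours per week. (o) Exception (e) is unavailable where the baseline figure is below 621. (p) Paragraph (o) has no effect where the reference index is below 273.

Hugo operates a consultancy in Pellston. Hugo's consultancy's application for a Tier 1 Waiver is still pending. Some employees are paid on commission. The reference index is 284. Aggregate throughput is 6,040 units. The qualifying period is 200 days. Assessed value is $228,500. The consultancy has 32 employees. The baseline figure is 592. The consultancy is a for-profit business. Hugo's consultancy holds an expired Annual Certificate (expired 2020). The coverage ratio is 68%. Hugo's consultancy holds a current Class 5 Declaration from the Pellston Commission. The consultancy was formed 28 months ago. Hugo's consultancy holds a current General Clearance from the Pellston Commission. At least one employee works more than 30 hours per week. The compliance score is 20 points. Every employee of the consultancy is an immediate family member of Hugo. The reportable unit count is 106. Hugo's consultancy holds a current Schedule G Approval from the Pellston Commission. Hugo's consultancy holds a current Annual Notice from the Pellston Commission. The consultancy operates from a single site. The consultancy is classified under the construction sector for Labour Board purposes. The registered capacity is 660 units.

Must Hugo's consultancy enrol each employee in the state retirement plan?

Yes — Hugo's consultancy must enrol each employee in the state retirement plan.

Exception (a)'s conditions are all satisfied: a current Class 5 Declaration is held; the reportable unit count is 106, less than the 108 limit. Turning to paragraphs (f)–(l): (f) operates — the consultancy is classified under the construction sector. (g) is engaged (a current Schedule G Approval is held), but is overridden by (h): (h) operates against (g): the coverage ratio is 68%, less than the 72% limit. (i) would limit (h) — the registered capacity is 660 units, under the 680 units limit — but (j) sets (i) aside: (j) operates against (i): the compliance score is 20 points, meeting the 18 points threshold. (k), which would lift (j), is inapplicable — the Tier 1 Waiver is not current. (a) is therefore removed.
Exception (b) fails — there is no Annual Certificate in force.
Exception (c) does not apply: the employer is for-profit.
Exception (d) requires that no employee is paid on a commission basis; but some employees are paid on commission, so (d) is unavailable.
All of (e)'s requirements are met (the qualifying period is 200 days, below the 240 days limit; the employer operates from a single site; the employer's headcount is 32, less than the 34 limit). However, paragraphs (o)–(p) must be considered: (o) is engaged — the baseline figure is 592, below the 621 limit. (p), which would lift (o), is not triggered — the reference index is 284, not below 273. So (e) is unavailable.
Every exception is unavailable, so the rule governs.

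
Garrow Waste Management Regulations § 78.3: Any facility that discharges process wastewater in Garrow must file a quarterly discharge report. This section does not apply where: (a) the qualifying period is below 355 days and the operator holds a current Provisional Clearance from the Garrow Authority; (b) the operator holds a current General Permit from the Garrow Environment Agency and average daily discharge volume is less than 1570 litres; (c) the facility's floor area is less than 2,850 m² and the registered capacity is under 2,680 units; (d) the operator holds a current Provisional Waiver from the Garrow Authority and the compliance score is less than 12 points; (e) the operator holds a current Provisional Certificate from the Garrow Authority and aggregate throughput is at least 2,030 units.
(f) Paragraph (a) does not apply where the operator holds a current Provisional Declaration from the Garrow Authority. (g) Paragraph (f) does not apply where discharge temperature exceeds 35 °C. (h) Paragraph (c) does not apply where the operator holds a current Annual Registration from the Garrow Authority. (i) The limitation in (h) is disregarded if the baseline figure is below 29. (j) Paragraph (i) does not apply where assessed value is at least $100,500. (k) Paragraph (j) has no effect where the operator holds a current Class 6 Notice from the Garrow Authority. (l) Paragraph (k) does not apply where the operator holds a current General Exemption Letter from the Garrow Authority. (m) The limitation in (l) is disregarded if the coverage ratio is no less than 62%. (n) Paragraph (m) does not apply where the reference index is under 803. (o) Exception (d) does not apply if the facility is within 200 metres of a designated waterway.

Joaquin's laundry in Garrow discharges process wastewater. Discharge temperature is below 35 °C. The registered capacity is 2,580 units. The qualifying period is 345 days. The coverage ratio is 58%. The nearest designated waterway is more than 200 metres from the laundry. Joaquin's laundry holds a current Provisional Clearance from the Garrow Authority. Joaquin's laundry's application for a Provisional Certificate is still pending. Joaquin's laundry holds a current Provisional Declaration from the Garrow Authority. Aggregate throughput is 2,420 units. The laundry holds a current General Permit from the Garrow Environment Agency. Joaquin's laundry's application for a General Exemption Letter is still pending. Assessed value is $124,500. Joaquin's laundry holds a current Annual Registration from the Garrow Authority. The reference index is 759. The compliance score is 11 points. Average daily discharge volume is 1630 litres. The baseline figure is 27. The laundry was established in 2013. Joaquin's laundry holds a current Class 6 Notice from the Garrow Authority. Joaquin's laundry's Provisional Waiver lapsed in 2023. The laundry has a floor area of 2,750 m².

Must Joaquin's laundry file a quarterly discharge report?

No — exception (c) applies; Joaquin's laundry is not required to file a quarterly discharge report.

Exception (a) is satisfied on its face — the qualifying period is 345 days, below the 355 days limit; a current Provisional Clearance is held. But: (f) operates against (a): a current Provisional Declaration is held. (g), which would lift (f), is not triggered — discharge temperature is below 35 °C. So (a) is unavailable.
Exception (b) requires that average daily discharge volume is less than 1570 litres; but average daily discharge volume is 1630 litres, not less than 1570 litres, so (b) is unavailable.
Exception (c)'s conditions are all satisfied: the facility's floor area is 2,750 m², less than the 2,850 m² limit; the registered capacity is 2,580 units, under the 2,680 units limit. Under paragraphs (h)–(n): (h) would limit (c) — a current Annual Registration is held — but (i) sets (h) aside: (i) is triggered — the baseline figure is 27, below the 29 limit. (j) would limit (i) — assessed value is $124,500, meeting the $100,500 threshold — but (k) sets (j) aside: (k) is engaged — a current Class 6 Notice is held. (l) is inapplicable (there is no General Exemption Letter in force), so (k) stands. (c) remains available.
Exception (d) requires that the operator holds a current Provisional Waiver from the Garrow Authority; but there is no Provisional Waiver in force, so (d) is unavailable.
Exception (e) requires that the operator holds a current Provisional Certificate from the Garrow Authority; but no current Provisional Certificate is held, so (e) is unavailable.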